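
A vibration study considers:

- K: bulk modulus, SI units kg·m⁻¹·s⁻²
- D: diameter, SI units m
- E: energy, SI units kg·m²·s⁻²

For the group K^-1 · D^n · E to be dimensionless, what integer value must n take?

-3

Balance the L exponent: (1)·n from D, plus −(-1) + (2) = 3 from the rest, must sum to zero.
n + 3 = 0, so n = -3.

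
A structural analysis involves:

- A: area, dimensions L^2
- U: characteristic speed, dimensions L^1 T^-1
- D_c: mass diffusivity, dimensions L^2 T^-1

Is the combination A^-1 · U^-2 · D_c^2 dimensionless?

yes

Sum the exponent of each base dimension across the product:
  M: −[A]_M − 2·[U]_M + 2·[D_c]_M = −(0) − 2·(0) + 2·(0) = 0
  L: −[A]_L − 2·[U]_L + 2·[D_c]_L = −(2) − 2·(1) + 2·(2) = 0
  T: −[A]_T − 2·[U]_T + 2·[D_c]_T = −(0) − 2·(-1) + 2·(-1) = 0
All base exponents vanish — dimensionless.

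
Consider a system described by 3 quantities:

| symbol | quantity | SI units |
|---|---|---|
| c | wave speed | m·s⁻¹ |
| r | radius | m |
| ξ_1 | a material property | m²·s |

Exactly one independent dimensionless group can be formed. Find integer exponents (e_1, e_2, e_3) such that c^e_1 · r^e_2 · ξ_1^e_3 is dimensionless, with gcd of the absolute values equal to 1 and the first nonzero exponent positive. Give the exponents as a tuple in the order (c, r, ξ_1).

(1, -3, 1)

L: e_1·(1) + e_2·(1) + e_3·(2) = 0
T: e_1·(-1) + e_2·(0) + e_3·(1) = 0
Solving this homogeneous linear system for the smallest-integer solution (first nonzero entry positive) gives (1, -3, 1).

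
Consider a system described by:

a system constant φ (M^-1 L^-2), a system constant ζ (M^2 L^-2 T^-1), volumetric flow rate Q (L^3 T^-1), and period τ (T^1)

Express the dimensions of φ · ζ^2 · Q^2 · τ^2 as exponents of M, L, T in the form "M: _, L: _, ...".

M: 3, L: 0, T: -2

Collect each base-dimension exponent across the product:
  M: (-1) + 2·(2) + 2·(0) + 2·(0) = 3
  L: (-2) + 2·(-2) + 2·(3) + 2·(0) = 0
  T: (0) + 2·(-1) + 2·(-1) + 2·(1) = -2
So the dimensions are [M³ T⁻²].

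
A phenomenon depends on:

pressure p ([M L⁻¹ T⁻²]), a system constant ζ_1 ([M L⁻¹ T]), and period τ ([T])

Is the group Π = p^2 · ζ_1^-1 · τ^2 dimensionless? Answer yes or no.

no

Sum the exponent of each base dimension across the product:
  M: 2·[p]_M − [ζ_1]_M + 2·[τ]_M = 2·(1) − (1) + 2·(0) = 1
  L: 2·[p]_L − [ζ_1]_L + 2·[τ]_L = 2·(-1) − (-1) + 2·(0) = -1
  T: 2·[p]_T − [ζ_1]_T + 2·[τ]_T = 2·(-2) − (1) + 2·(1) = -3
Net dimensions [M L⁻¹ T⁻³] ≠ [1] — not dimensionless.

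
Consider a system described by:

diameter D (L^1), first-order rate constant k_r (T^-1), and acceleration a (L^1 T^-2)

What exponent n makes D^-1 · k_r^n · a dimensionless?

-2

Balance the T exponent: (-1)·n from k_r, plus −(0) + (-2) = -2 from the rest, must sum to zero.
−n − 2 = 0, so n = -2.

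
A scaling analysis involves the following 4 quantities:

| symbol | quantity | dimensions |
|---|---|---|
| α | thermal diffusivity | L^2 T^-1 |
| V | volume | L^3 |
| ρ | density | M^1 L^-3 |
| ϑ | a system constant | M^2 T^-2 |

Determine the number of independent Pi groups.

There are 4 variables and 3 base dimensions (M, L, T).
The dimension matrix has rank 3.
Independent dimensionless groups: 4 − 3 = 1.

1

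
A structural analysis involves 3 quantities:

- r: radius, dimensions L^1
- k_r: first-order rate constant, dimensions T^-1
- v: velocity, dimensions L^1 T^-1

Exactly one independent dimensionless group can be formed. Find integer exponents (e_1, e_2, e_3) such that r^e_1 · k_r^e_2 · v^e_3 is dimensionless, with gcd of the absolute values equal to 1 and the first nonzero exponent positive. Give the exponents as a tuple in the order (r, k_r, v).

(1, 1, -1)

L: e_1·(1) + e_2·(0) + e_3·(1) = 0
T: e_1·(0) + e_2·(-1) + e_3·(-1) = 0
Solving this homogeneous linear system for the smallest-integer solution (first nonzero entry positive) gives (1, 1, -1).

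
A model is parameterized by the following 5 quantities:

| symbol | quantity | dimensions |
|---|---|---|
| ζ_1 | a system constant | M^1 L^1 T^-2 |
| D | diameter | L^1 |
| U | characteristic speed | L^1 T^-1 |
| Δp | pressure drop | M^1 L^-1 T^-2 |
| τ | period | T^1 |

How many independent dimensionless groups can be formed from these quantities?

There are 5 variables and 3 base dimensions (M, L, T).
The dimension matrix has rank 3.
Independent dimensionless groups: 5 − 3 = 2.

2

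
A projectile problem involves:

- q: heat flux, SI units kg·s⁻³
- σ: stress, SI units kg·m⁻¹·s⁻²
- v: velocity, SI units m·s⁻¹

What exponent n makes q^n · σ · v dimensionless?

-1

Balance the M exponent: (1)·n from q, plus (1) + (0) = 1 from the rest, must sum to zero.
n + 1 = 0, so n = -1.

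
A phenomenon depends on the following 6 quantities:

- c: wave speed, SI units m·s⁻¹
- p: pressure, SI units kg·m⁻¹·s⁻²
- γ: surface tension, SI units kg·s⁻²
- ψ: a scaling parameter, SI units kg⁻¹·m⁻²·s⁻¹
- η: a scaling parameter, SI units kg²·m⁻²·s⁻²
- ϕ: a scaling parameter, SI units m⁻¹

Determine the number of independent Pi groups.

3

There are 6 variables and 3 base dimensions (M, L, T).
The dimension matrix has rank 3.
Independent dimensionless groups: 6 − 3 = 3.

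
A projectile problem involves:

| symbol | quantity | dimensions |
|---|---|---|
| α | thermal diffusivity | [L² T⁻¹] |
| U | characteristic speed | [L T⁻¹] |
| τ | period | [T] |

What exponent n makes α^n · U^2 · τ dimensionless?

-1

Balance the L exponent: (2)·n from α, plus 2·(1) + (0) = 2 from the rest, must sum to zero.
2n + 2 = 0, so n = -1.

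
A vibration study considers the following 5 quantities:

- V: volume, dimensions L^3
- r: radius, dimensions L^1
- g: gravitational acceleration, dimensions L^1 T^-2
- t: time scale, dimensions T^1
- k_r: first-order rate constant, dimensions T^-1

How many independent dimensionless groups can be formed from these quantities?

There are 5 variables and 2 base dimensions (L, T).
The dimension matrix has rank 2.
Independent dimensionless groups: 5 − 2 = 3.

3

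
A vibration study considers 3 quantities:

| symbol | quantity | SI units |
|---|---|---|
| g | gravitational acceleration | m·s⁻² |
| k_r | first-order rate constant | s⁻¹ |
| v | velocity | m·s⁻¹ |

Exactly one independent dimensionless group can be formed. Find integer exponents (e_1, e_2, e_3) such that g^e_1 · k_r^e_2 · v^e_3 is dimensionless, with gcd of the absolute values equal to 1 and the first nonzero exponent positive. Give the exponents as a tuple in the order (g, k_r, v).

L: e_1·(1) + e_2·(0) + e_3·(1) = 0
T: e_1·(-2) + e_2·(-1) + e_3·(-1) = 0
Solving this homogeneous linear system for the smallest-integer solution (first nonzero entry positive) gives (1, -1, -1).

(1, -1, -1)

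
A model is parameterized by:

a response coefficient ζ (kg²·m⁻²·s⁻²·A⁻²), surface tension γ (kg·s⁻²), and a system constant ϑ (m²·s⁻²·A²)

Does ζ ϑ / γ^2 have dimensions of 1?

Sum the exponent of each base dimension across the product:
  M: [ζ]_M − 2·[γ]_M + [ϑ]_M = (2) − 2·(1) + (0) = 0
  L: [ζ]_L − 2·[γ]_L + [ϑ]_L = (-2) − 2·(0) + (2) = 0
  T: [ζ]_T − 2·[γ]_T + [ϑ]_T = (-2) − 2·(-2) + (-2) = 0
  I: [ζ]_I − 2·[γ]_I + [ϑ]_I = (-2) − 2·(0) + (2) = 0
All base exponents vanish — dimensionless.

yes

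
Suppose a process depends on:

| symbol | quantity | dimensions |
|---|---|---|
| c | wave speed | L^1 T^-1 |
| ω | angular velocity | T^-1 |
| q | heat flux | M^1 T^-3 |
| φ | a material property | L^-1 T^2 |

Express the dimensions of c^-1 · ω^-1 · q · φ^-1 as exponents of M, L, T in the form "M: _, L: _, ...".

M: 1, L: 0, T: -3

Collect each base-dimension exponent across the product:
  M: −(0) − (0) + (1) − (0) = 1
  L: −(1) − (0) + (0) − (-1) = 0
  T: −(-1) − (-1) + (-3) − (2) = -3
So the dimensions are [M T⁻³].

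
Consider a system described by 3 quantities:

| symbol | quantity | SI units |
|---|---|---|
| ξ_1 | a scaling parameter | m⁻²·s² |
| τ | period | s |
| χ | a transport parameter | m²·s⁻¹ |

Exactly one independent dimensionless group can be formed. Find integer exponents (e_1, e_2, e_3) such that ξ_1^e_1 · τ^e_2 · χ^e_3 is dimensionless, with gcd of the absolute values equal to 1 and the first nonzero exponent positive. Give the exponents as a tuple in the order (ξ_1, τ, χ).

L: e_1·(-2) + e_2·(0) + e_3·(2) = 0
T: e_1·(2) + e_2·(1) + e_3·(-1) = 0
Solving this homogeneous linear system for the smallest-integer solution (first nonzero entry positive) gives (1, -1, 1).

(1, -1, 1)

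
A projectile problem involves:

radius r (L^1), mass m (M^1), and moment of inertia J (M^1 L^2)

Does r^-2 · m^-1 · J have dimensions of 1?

yes

Sum the exponent of each base dimension across the product:
  M: −2·[r]_M − [m]_M + [J]_M = −2·(0) − (1) + (1) = 0
  L: −2·[r]_L − [m]_L + [J]_L = −2·(1) − (0) + (2) = 0
  T: −2·[r]_T − [m]_T + [J]_T = −2·(0) − (0) + (0) = 0
All base exponents vanish — dimensionless.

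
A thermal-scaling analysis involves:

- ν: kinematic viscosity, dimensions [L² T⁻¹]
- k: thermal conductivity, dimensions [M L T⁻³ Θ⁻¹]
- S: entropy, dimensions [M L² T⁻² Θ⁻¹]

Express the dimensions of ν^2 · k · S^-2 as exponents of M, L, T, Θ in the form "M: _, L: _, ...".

M: -1, L: 1, T: -1, Θ: 1

Collect each base-dimension exponent across the product:
  M: 2·(0) + (1) − 2·(1) = -1
  L: 2·(2) + (1) − 2·(2) = 1
  T: 2·(-1) + (-3) − 2·(-2) = -1
  Θ: 2·(0) + (-1) − 2·(-1) = 1
So the dimensions are [M⁻¹ L T⁻¹ Θ].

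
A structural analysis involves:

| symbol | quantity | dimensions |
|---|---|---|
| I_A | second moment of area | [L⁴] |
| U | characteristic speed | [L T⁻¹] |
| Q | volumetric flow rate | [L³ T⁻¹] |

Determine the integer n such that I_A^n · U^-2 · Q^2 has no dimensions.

Balance the L exponent: (4)·n from I_A, plus −2·(1) + 2·(3) = 4 from the rest, must sum to zero.
4n + 4 = 0, so n = -1.

-1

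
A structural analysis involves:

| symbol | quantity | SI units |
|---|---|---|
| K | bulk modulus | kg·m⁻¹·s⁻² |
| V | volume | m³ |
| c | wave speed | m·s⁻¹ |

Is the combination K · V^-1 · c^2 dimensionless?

no

Sum the exponent of each base dimension across the product:
  M: [K]_M − [V]_M + 2·[c]_M = (1) − (0) + 2·(0) = 1
  L: [K]_L − [V]_L + 2·[c]_L = (-1) − (3) + 2·(1) = -2
  T: [K]_T − [V]_T + 2·[c]_T = (-2) − (0) + 2·(-1) = -4
Net dimensions [M L⁻² T⁻⁴] ≠ [1] — not dimensionless.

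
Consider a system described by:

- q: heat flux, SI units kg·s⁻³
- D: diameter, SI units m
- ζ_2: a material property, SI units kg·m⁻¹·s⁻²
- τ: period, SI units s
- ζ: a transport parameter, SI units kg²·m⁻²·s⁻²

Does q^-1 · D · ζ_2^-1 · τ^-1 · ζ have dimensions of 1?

Sum the exponent of each base dimension across the product:
  M: −[q]_M + [D]_M − [ζ_2]_M − [τ]_M + [ζ]_M = −(1) + (0) − (1) − (0) + (2) = 0
  L: −[q]_L + [D]_L − [ζ_2]_L − [τ]_L + [ζ]_L = −(0) + (1) − (-1) − (0) + (-2) = 0
  T: −[q]_T + [D]_T − [ζ_2]_T − [τ]_T + [ζ]_T = −(-3) + (0) − (-2) − (1) + (-2) = 2
Net dimensions [T²] ≠ [1] — not dimensionless.

no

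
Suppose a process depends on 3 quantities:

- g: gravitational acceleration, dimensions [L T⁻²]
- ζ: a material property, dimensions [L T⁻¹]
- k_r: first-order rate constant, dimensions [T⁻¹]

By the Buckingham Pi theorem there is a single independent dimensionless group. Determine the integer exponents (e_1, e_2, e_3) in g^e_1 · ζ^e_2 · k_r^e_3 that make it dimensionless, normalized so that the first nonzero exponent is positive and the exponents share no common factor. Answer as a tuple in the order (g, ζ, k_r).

L: e_1·(1) + e_2·(1) + e_3·(0) = 0
T: e_1·(-2) + e_2·(-1) + e_3·(-1) = 0
Solving this homogeneous linear system for the smallest-integer solution (first nonzero entry positive) gives (1, -1, -1).

(1, -1, -1)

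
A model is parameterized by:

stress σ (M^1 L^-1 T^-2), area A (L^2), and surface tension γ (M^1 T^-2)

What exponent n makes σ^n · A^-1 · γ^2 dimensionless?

-2

Balance the M exponent: (1)·n from σ, plus −(0) + 2·(1) = 2 from the rest, must sum to zero.
n + 2 = 0, so n = -2.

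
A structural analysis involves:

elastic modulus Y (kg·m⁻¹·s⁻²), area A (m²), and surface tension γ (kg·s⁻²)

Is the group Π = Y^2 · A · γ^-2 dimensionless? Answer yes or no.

Sum the exponent of each base dimension across the product:
  M: 2·[Y]_M + [A]_M − 2·[γ]_M = 2·(1) + (0) − 2·(1) = 0
  L: 2·[Y]_L + [A]_L − 2·[γ]_L = 2·(-1) + (2) − 2·(0) = 0
  T: 2·[Y]_T + [A]_T − 2·[γ]_T = 2·(-2) + (0) − 2·(-2) = 0
All base exponents vanish — dimensionless.

yes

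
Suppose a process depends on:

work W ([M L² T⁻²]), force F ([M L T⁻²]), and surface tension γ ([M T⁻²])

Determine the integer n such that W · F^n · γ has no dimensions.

-2

Balance the M exponent: (1)·n from F, plus (1) + (1) = 2 from the rest, must sum to zero.
n + 2 = 0, so n = -2.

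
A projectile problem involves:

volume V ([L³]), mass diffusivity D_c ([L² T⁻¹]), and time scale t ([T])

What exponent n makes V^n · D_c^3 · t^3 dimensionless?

Balance the L exponent: (3)·n from V, plus 3·(2) + 3·(0) = 6 from the rest, must sum to zero.
3n + 6 = 0, so n = -2.

-2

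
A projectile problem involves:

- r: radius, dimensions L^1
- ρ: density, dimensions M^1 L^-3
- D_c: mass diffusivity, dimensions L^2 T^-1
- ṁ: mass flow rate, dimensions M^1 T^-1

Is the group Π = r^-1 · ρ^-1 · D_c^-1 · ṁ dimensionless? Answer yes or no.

Sum the exponent of each base dimension across the product:
  M: −[r]_M − [ρ]_M − [D_c]_M + [ṁ]_M = −(0) − (1) − (0) + (1) = 0
  L: −[r]_L − [ρ]_L − [D_c]_L + [ṁ]_L = −(1) − (-3) − (2) + (0) = 0
  T: −[r]_T − [ρ]_T − [D_c]_T + [ṁ]_T = −(0) − (0) − (-1) + (-1) = 0
All base exponents vanish — dimensionless.

yes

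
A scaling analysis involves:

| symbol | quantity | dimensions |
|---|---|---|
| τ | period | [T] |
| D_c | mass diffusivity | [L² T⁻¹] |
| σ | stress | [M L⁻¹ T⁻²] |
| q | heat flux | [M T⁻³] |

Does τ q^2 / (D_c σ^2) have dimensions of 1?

yes

Sum the exponent of each base dimension across the product:
  M: [τ]_M − [D_c]_M − 2·[σ]_M + 2·[q]_M = (0) − (0) − 2·(1) + 2·(1) = 0
  L: [τ]_L − [D_c]_L − 2·[σ]_L + 2·[q]_L = (0) − (2) − 2·(-1) + 2·(0) = 0
  T: [τ]_T − [D_c]_T − 2·[σ]_T + 2·[q]_T = (1) − (-1) − 2·(-2) + 2·(-3) = 0
  I: [τ]_I − [D_c]_I − 2·[σ]_I + 2·[q]_I = (0) − (0) − 2·(0) + 2·(0) = 0
All base exponents vanish — dimensionless.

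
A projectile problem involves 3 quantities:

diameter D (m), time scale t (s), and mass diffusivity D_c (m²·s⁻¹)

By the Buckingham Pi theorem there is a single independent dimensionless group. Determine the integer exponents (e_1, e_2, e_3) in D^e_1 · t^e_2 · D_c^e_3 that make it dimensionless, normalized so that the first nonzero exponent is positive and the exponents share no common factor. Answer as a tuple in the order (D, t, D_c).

(2, -1, -1)

L: e_1·(1) + e_2·(0) + e_3·(2) = 0
T: e_1·(0) + e_2·(1) + e_3·(-1) = 0
Solving this homogeneous linear system for the smallest-integer solution (first nonzero entry positive) gives (2, -1, -1).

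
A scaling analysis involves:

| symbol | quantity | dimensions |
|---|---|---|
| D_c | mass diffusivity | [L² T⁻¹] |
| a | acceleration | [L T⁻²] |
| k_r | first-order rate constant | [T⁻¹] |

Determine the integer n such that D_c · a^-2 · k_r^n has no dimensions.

3

Balance the T exponent: (-1)·n from k_r, plus (-1) − 2·(-2) = 3 from the rest, must sum to zero.
−n + 3 = 0, so n = 3.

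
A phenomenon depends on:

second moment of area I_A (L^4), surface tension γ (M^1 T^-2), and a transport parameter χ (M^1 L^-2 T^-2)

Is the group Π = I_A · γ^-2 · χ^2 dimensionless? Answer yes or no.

yes

Sum the exponent of each base dimension across the product:
  M: [I_A]_M − 2·[γ]_M + 2·[χ]_M = (0) − 2·(1) + 2·(1) = 0
  L: [I_A]_L − 2·[γ]_L + 2·[χ]_L = (4) − 2·(0) + 2·(-2) = 0
  T: [I_A]_T − 2·[γ]_T + 2·[χ]_T = (0) − 2·(-2) + 2·(-2) = 0
All base exponents vanish — dimensionless.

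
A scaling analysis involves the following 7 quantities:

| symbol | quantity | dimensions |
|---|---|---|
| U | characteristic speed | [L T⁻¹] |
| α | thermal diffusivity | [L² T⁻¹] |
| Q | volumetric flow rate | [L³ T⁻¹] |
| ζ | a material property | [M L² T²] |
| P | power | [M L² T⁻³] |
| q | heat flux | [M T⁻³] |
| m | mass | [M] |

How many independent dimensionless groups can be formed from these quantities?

4

There are 7 variables and 3 base dimensions (M, L, T).
The dimension matrix has rank 3.
Independent dimensionless groups: 7 − 3 = 4.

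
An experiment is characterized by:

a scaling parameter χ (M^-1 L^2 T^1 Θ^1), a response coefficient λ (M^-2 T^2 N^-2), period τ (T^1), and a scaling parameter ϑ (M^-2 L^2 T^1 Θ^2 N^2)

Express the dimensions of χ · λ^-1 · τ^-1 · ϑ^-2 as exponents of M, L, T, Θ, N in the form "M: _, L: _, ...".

M: 5, L: -2, T: -4, Θ: -3, N: -2

Collect each base-dimension exponent across the product:
  M: (-1) − (-2) − (0) − 2·(-2) = 5
  L: (2) − (0) − (0) − 2·(2) = -2
  T: (1) − (2) − (1) − 2·(1) = -4
  Θ: (1) − (0) − (0) − 2·(2) = -3
  N: (0) − (-2) − (0) − 2·(2) = -2
So the dimensions are [M⁵ L⁻² T⁻⁴ Θ⁻³ N⁻²].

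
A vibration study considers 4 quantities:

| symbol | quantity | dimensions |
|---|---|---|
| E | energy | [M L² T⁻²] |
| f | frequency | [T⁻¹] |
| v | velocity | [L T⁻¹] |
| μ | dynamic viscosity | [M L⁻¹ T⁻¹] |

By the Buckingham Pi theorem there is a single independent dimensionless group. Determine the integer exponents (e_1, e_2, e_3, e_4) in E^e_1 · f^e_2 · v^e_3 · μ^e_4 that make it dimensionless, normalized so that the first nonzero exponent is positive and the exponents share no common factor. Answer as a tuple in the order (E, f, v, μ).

(1, 2, -3, -1)

M: e_1·(1) + e_2·(0) + e_3·(0) + e_4·(1) = 0
L: e_1·(2) + e_2·(0) + e_3·(1) + e_4·(-1) = 0
T: e_1·(-2) + e_2·(-1) + e_3·(-1) + e_4·(-1) = 0
Solving this homogeneous linear system for the smallest-integer solution (first nonzero entry positive) gives (1, 2, -3, -1).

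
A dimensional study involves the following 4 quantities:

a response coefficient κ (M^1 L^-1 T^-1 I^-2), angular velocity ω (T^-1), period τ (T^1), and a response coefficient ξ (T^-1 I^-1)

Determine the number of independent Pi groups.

1

There are 4 variables and 4 base dimensions (M, L, T, I).
The dimension matrix has rank 3 (less than 4: the dimension vectors are linearly dependent).
Independent dimensionless groups: 4 − 3 = 1.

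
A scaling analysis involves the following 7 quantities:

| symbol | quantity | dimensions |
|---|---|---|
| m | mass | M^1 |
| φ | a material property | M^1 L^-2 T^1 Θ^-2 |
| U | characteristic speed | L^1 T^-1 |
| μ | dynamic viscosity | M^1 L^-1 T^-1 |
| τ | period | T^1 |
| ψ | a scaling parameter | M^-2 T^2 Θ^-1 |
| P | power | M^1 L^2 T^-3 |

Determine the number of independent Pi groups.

3

There are 7 variables and 4 base dimensions (M, L, T, Θ).
The dimension matrix has rank 4.
Independent dimensionless groups: 7 − 4 = 3.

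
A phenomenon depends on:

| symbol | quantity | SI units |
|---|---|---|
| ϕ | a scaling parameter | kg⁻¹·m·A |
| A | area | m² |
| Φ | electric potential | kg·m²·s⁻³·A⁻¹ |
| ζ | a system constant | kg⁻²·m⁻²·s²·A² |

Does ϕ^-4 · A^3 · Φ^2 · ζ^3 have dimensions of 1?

yes

Sum the exponent of each base dimension across the product:
  M: −4·[ϕ]_M + 3·[A]_M + 2·[Φ]_M + 3·[ζ]_M = −4·(-1) + 3·(0) + 2·(1) + 3·(-2) = 0
  L: −4·[ϕ]_L + 3·[A]_L + 2·[Φ]_L + 3·[ζ]_L = −4·(1) + 3·(2) + 2·(2) + 3·(-2) = 0
  T: −4·[ϕ]_T + 3·[A]_T + 2·[Φ]_T + 3·[ζ]_T = −4·(0) + 3·(0) + 2·(-3) + 3·(2) = 0
  I: −4·[ϕ]_I + 3·[A]_I + 2·[Φ]_I + 3·[ζ]_I = −4·(1) + 3·(0) + 2·(-1) + 3·(2) = 0
All base exponents vanish — dimensionless.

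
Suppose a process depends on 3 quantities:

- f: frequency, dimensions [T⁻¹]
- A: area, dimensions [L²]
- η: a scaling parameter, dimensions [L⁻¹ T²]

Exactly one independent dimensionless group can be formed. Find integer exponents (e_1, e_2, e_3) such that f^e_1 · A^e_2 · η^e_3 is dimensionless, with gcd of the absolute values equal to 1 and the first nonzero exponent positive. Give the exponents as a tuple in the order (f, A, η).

(4, 1, 2)

L: e_1·(0) + e_2·(2) + e_3·(-1) = 0
T: e_1·(-1) + e_2·(0) + e_3·(2) = 0
Solving this homogeneous linear system for the smallest-integer solution (first nonzero entry positive) gives (4, 1, 2).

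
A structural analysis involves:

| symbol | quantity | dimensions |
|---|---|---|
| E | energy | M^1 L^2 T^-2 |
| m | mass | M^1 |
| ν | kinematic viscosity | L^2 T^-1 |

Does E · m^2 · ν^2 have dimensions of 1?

no

Sum the exponent of each base dimension across the product:
  M: [E]_M + 2·[m]_M + 2·[ν]_M = (1) + 2·(1) + 2·(0) = 3
  L: [E]_L + 2·[m]_L + 2·[ν]_L = (2) + 2·(0) + 2·(2) = 6
  T: [E]_T + 2·[m]_T + 2·[ν]_T = (-2) + 2·(0) + 2·(-1) = -4
Net dimensions [M³ L⁶ T⁻⁴] ≠ [1] — not dimensionless.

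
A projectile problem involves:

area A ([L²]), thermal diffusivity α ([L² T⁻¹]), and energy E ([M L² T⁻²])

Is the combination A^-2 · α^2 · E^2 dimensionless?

Sum the exponent of each base dimension across the product:
  M: −2·[A]_M + 2·[α]_M + 2·[E]_M = −2·(0) + 2·(0) + 2·(1) = 2
  L: −2·[A]_L + 2·[α]_L + 2·[E]_L = −2·(2) + 2·(2) + 2·(2) = 4
  T: −2·[A]_T + 2·[α]_T + 2·[E]_T = −2·(0) + 2·(-1) + 2·(-2) = -6
Net dimensions [M² L⁴ T⁻⁶] ≠ [1] — not dimensionless.

no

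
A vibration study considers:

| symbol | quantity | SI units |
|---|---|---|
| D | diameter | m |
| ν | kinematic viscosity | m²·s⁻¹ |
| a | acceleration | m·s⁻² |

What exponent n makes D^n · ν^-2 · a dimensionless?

Balance the L exponent: (1)·n from D, plus −2·(2) + (1) = -3 from the rest, must sum to zero.
n − 3 = 0, so n = 3.

3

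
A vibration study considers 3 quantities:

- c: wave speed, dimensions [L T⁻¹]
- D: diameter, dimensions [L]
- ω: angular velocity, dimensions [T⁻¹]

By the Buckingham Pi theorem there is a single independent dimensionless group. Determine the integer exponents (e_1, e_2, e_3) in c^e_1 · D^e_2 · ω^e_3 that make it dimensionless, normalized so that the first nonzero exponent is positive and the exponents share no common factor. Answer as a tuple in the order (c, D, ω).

(1, -1, -1)

L: e_1·(1) + e_2·(1) + e_3·(0) = 0
T: e_1·(-1) + e_2·(0) + e_3·(-1) = 0
Solving this homogeneous linear system for the smallest-integer solution (first nonzero entry positive) gives (1, -1, -1).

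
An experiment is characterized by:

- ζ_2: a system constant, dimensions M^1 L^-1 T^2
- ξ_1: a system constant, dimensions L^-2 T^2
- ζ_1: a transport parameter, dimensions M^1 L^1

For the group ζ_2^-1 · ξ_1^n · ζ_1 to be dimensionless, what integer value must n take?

Balance the L exponent: (-2)·n from ξ_1, plus −(-1) + (1) = 2 from the rest, must sum to zero.
-2n + 2 = 0, so n = 1.

1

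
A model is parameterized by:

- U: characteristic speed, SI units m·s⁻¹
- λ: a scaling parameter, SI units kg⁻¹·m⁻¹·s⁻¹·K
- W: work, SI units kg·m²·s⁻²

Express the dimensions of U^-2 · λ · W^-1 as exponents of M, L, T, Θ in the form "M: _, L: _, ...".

M: -2, L: -5, T: 3, Θ: 1

Collect each base-dimension exponent across the product:
  M: −2·(0) + (-1) − (1) = -2
  L: −2·(1) + (-1) − (2) = -5
  T: −2·(-1) + (-1) − (-2) = 3
  Θ: −2·(0) + (1) − (0) = 1
So the dimensions are [M⁻² L⁻⁵ T³ Θ].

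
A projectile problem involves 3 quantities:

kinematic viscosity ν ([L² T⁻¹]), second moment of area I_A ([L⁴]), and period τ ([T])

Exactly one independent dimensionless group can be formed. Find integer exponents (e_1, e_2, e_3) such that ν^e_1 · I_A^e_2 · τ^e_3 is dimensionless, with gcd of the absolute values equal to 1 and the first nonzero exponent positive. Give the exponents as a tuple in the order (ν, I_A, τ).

L: e_1·(2) + e_2·(4) + e_3·(0) = 0
T: e_1·(-1) + e_2·(0) + e_3·(1) = 0
Solving this homogeneous linear system for the smallest-integer solution (first nonzero entry positive) gives (2, -1, 2).

(2, -1, 2)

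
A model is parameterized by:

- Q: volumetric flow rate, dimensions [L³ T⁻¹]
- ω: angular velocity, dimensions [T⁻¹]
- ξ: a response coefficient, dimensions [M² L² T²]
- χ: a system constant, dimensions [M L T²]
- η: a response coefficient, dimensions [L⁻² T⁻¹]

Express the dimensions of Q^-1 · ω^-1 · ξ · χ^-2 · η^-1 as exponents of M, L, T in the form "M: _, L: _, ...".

Collect each base-dimension exponent across the product:
  M: −(0) − (0) + (2) − 2·(1) − (0) = 0
  L: −(3) − (0) + (2) − 2·(1) − (-2) = -1
  T: −(-1) − (-1) + (2) − 2·(2) − (-1) = 1
So the dimensions are [L⁻¹ T].

M: 0, L: -1, T: 1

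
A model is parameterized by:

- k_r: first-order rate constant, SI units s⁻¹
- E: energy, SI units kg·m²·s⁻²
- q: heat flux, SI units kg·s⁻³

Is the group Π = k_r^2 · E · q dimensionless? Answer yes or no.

Sum the exponent of each base dimension across the product:
  M: 2·[k_r]_M + [E]_M + [q]_M = 2·(0) + (1) + (1) = 2
  L: 2·[k_r]_L + [E]_L + [q]_L = 2·(0) + (2) + (0) = 2
  T: 2·[k_r]_T + [E]_T + [q]_T = 2·(-1) + (-2) + (-3) = -7
Net dimensions [M² L² T⁻⁷] ≠ [1] — not dimensionless.

no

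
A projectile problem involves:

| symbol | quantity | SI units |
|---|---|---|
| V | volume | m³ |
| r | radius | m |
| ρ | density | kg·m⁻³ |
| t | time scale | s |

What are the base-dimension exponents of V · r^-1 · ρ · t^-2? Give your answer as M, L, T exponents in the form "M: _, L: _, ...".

M: 1, L: -1, T: -2

Collect each base-dimension exponent across the product:
  M: (0) − (0) + (1) − 2·(0) = 1
  L: (3) − (1) + (-3) − 2·(0) = -1
  T: (0) − (0) + (0) − 2·(1) = -2
So the dimensions are [M L⁻¹ T⁻²].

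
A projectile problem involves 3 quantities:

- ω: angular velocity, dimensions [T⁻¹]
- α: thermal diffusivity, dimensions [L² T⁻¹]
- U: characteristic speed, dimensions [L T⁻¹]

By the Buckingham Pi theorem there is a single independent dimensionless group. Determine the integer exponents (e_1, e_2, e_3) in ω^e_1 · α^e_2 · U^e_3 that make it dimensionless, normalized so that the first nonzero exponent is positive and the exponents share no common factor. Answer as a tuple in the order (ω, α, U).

L: e_1·(0) + e_2·(2) + e_3·(1) = 0
T: e_1·(-1) + e_2·(-1) + e_3·(-1) = 0
Solving this homogeneous linear system for the smallest-integer solution (first nonzero entry positive) gives (1, 1, -2).

(1, 1, -2)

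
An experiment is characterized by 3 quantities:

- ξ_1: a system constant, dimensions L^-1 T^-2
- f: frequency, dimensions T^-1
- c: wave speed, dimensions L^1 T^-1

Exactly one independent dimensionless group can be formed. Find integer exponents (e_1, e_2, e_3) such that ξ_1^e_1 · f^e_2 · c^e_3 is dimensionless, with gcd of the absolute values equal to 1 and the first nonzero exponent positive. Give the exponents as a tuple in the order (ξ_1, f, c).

(1, -3, 1)

L: e_1·(-1) + e_2·(0) + e_3·(1) = 0
T: e_1·(-2) + e_2·(-1) + e_3·(-1) = 0
Solving this homogeneous linear system for the smallest-integer solution (first nonzero entry positive) gives (1, -3, 1).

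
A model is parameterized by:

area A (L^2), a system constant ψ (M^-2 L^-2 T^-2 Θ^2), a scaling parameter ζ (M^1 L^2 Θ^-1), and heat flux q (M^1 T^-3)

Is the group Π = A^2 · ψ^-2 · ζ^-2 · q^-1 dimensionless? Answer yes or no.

Sum the exponent of each base dimension across the product:
  M: 2·[A]_M − 2·[ψ]_M − 2·[ζ]_M − [q]_M = 2·(0) − 2·(-2) − 2·(1) − (1) = 1
  L: 2·[A]_L − 2·[ψ]_L − 2·[ζ]_L − [q]_L = 2·(2) − 2·(-2) − 2·(2) − (0) = 4
  T: 2·[A]_T − 2·[ψ]_T − 2·[ζ]_T − [q]_T = 2·(0) − 2·(-2) − 2·(0) − (-3) = 7
  Θ: 2·[A]_Θ − 2·[ψ]_Θ − 2·[ζ]_Θ − [q]_Θ = 2·(0) − 2·(2) − 2·(-1) − (0) = -2
Net dimensions [M L⁴ T⁷ Θ⁻²] ≠ [1] — not dimensionless.

no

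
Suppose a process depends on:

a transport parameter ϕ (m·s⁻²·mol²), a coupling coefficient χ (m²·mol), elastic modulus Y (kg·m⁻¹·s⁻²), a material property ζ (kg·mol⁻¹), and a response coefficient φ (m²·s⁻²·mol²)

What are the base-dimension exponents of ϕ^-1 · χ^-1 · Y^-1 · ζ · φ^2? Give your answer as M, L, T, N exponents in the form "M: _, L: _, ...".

M: 0, L: 2, T: 0, N: 0

Collect each base-dimension exponent across the product:
  M: −(0) − (0) − (1) + (1) + 2·(0) = 0
  L: −(1) − (2) − (-1) + (0) + 2·(2) = 2
  T: −(-2) − (0) − (-2) + (0) + 2·(-2) = 0
  N: −(2) − (1) − (0) + (-1) + 2·(2) = 0
So the dimensions are [L²].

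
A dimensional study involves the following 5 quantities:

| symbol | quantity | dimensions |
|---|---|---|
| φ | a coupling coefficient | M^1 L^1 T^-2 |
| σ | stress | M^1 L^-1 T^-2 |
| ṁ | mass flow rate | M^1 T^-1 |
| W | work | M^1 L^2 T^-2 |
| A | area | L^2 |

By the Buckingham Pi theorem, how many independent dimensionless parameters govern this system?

There are 5 variables and 3 base dimensions (M, L, T).
The dimension matrix has rank 3.
Independent dimensionless groups: 5 − 3 = 2.

2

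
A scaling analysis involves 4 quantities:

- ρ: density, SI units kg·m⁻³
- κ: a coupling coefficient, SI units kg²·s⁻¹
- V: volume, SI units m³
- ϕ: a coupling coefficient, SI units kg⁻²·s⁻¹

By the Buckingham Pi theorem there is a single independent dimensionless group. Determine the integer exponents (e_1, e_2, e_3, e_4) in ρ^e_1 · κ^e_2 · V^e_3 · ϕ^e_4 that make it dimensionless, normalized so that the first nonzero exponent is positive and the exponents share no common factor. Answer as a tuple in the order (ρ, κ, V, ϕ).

M: e_1·(1) + e_2·(2) + e_3·(0) + e_4·(-2) = 0
L: e_1·(-3) + e_2·(0) + e_3·(3) + e_4·(0) = 0
T: e_1·(0) + e_2·(-1) + e_3·(0) + e_4·(-1) = 0
Solving this homogeneous linear system for the smallest-integer solution (first nonzero entry positive) gives (4, -1, 4, 1).

(4, -1, 4, 1)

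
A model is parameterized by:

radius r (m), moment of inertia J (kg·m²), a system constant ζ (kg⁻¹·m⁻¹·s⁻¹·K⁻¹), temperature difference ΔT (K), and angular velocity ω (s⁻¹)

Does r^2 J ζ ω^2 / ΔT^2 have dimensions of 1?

no

Sum the exponent of each base dimension across the product:
  M: 2·[r]_M + [J]_M + [ζ]_M − 2·[ΔT]_M + 2·[ω]_M = 2·(0) + (1) + (-1) − 2·(0) + 2·(0) = 0
  L: 2·[r]_L + [J]_L + [ζ]_L − 2·[ΔT]_L + 2·[ω]_L = 2·(1) + (2) + (-1) − 2·(0) + 2·(0) = 3
  T: 2·[r]_T + [J]_T + [ζ]_T − 2·[ΔT]_T + 2·[ω]_T = 2·(0) + (0) + (-1) − 2·(0) + 2·(-1) = -3
  Θ: 2·[r]_Θ + [J]_Θ + [ζ]_Θ − 2·[ΔT]_Θ + 2·[ω]_Θ = 2·(0) + (0) + (-1) − 2·(1) + 2·(0) = -3
Net dimensions [L³ T⁻³ Θ⁻³] ≠ [1] — not dimensionless.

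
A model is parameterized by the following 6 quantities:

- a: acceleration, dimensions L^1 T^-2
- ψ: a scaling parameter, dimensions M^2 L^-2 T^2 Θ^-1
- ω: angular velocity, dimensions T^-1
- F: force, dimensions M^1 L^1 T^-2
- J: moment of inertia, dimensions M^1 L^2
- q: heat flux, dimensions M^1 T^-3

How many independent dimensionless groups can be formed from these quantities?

2

There are 6 variables and 4 base dimensions (M, L, T, Θ).
The dimension matrix has rank 4.
Independent dimensionless groups: 6 − 4 = 2.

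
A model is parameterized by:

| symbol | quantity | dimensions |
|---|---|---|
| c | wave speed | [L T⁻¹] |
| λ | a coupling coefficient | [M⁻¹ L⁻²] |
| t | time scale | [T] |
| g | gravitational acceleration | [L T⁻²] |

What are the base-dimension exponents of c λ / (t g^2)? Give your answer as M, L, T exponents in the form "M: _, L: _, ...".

M: -1, L: -3, T: 2

Collect each base-dimension exponent across the product:
  M: (0) + (-1) − (0) − 2·(0) = -1
  L: (1) + (-2) − (0) − 2·(1) = -3
  T: (-1) + (0) − (1) − 2·(-2) = 2
So the dimensions are [M⁻¹ L⁻³ T²].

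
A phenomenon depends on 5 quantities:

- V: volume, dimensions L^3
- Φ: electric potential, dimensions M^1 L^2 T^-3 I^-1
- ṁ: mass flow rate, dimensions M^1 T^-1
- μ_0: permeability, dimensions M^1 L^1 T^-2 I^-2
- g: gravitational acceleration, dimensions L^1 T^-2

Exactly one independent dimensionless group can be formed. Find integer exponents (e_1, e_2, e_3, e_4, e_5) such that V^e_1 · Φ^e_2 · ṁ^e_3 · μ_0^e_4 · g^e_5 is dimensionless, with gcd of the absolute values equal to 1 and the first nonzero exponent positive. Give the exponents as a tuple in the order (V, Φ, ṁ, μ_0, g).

M: e_1·(0) + e_2·(1) + e_3·(1) + e_4·(1) + e_5·(0) = 0
L: e_1·(3) + e_2·(2) + e_3·(0) + e_4·(1) + e_5·(1) = 0
T: e_1·(0) + e_2·(-3) + e_3·(-1) + e_4·(-2) + e_5·(-2) = 0
I: e_1·(0) + e_2·(-1) + e_3·(0) + e_4·(-2) + e_5·(0) = 0
Solving this homogeneous linear system for the smallest-integer solution (first nonzero entry positive) gives (1, -4, 2, 2, 3).

(1, -4, 2, 2, 3)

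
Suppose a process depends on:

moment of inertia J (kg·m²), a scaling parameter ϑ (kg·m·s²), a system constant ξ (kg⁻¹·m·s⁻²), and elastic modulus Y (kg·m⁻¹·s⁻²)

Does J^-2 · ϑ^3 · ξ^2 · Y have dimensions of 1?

Sum the exponent of each base dimension across the product:
  M: −2·[J]_M + 3·[ϑ]_M + 2·[ξ]_M + [Y]_M = −2·(1) + 3·(1) + 2·(-1) + (1) = 0
  L: −2·[J]_L + 3·[ϑ]_L + 2·[ξ]_L + [Y]_L = −2·(2) + 3·(1) + 2·(1) + (-1) = 0
  T: −2·[J]_T + 3·[ϑ]_T + 2·[ξ]_T + [Y]_T = −2·(0) + 3·(2) + 2·(-2) + (-2) = 0
All base exponents vanish — dimensionless.

yes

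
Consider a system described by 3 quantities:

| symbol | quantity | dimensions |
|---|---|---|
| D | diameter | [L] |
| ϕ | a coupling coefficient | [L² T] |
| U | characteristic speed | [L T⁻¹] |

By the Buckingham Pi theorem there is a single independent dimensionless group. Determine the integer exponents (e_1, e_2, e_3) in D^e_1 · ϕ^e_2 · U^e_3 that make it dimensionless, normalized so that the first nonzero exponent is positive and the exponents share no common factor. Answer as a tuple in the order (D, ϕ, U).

L: e_1·(1) + e_2·(2) + e_3·(1) = 0
T: e_1·(0) + e_2·(1) + e_3·(-1) = 0
Solving this homogeneous linear system for the smallest-integer solution (first nonzero entry positive) gives (3, -1, -1).

(3, -1, -1)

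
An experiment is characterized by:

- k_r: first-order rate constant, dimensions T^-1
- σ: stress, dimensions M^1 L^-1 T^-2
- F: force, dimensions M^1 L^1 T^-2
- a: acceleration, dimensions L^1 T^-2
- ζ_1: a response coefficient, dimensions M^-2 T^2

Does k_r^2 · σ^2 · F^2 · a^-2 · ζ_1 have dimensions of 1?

Sum the exponent of each base dimension across the product:
  M: 2·[k_r]_M + 2·[σ]_M + 2·[F]_M − 2·[a]_M + [ζ_1]_M = 2·(0) + 2·(1) + 2·(1) − 2·(0) + (-2) = 2
  L: 2·[k_r]_L + 2·[σ]_L + 2·[F]_L − 2·[a]_L + [ζ_1]_L = 2·(0) + 2·(-1) + 2·(1) − 2·(1) + (0) = -2
  T: 2·[k_r]_T + 2·[σ]_T + 2·[F]_T − 2·[a]_T + [ζ_1]_T = 2·(-1) + 2·(-2) + 2·(-2) − 2·(-2) + (2) = -4
Net dimensions [M² L⁻² T⁻⁴] ≠ [1] — not dimensionless.

no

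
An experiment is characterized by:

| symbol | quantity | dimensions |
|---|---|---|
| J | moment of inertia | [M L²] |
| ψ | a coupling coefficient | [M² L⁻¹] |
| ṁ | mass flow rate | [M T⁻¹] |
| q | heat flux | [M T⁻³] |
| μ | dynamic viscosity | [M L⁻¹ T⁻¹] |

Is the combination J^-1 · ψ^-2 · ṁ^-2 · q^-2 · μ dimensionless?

Sum the exponent of each base dimension across the product:
  M: −[J]_M − 2·[ψ]_M − 2·[ṁ]_M − 2·[q]_M + [μ]_M = −(1) − 2·(2) − 2·(1) − 2·(1) + (1) = -8
  L: −[J]_L − 2·[ψ]_L − 2·[ṁ]_L − 2·[q]_L + [μ]_L = −(2) − 2·(-1) − 2·(0) − 2·(0) + (-1) = -1
  T: −[J]_T − 2·[ψ]_T − 2·[ṁ]_T − 2·[q]_T + [μ]_T = −(0) − 2·(0) − 2·(-1) − 2·(-3) + (-1) = 7
Net dimensions [M⁻⁸ L⁻¹ T⁷] ≠ [1] — not dimensionless.

no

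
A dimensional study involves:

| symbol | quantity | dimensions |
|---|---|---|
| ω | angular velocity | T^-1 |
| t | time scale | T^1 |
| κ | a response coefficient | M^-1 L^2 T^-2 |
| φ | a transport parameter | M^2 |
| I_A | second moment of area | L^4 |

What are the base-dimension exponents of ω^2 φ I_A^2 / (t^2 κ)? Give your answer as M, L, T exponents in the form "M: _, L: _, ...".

M: 3, L: 6, T: -2

Collect each base-dimension exponent across the product:
  M: 2·(0) − 2·(0) − (-1) + (2) + 2·(0) = 3
  L: 2·(0) − 2·(0) − (2) + (0) + 2·(4) = 6
  T: 2·(-1) − 2·(1) − (-2) + (0) + 2·(0) = -2
So the dimensions are [M³ L⁶ T⁻²].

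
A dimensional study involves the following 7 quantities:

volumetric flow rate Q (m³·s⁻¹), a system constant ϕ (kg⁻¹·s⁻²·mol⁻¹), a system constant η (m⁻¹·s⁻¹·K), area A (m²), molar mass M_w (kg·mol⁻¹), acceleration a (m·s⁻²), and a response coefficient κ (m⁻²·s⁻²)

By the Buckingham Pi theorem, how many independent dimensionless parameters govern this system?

There are 7 variables and 5 base dimensions (M, L, T, Θ, N).
The dimension matrix has rank 5.
Independent dimensionless groups: 7 − 5 = 2.

2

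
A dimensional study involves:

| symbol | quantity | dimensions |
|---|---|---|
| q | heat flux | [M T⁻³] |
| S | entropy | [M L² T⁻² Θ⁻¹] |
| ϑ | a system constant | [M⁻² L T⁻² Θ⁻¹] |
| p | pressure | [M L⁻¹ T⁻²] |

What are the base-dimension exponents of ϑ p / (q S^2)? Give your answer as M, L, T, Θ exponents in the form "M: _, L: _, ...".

M: -4, L: -4, T: 3, Θ: 1

Collect each base-dimension exponent across the product:
  M: −(1) − 2·(1) + (-2) + (1) = -4
  L: −(0) − 2·(2) + (1) + (-1) = -4
  T: −(-3) − 2·(-2) + (-2) + (-2) = 3
  Θ: −(0) − 2·(-1) + (-1) + (0) = 1
So the dimensions are [M⁻⁴ L⁻⁴ T³ Θ].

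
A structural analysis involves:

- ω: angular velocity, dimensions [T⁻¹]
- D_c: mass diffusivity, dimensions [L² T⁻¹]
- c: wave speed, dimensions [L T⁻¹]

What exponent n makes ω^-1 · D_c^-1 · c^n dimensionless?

Balance the L exponent: (1)·n from c, plus −(0) − (2) = -2 from the rest, must sum to zero.
n − 2 = 0, so n = 2.

2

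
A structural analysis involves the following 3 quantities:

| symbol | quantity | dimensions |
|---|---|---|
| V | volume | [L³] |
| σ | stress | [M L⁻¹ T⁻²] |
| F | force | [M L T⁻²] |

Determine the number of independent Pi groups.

1

There are 3 variables and 3 base dimensions (M, L, T).
The dimension matrix has rank 2 (less than 3: the dimension vectors are linearly dependent).
Independent dimensionless groups: 3 − 2 = 1.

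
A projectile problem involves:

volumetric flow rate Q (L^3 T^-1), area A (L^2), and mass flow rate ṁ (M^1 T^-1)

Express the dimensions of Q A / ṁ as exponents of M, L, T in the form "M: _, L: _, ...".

Collect each base-dimension exponent across the product:
  M: (0) + (0) − (1) = -1
  L: (3) + (2) − (0) = 5
  T: (-1) + (0) − (-1) = 0
So the dimensions are [M⁻¹ L⁵].

M: -1, L: 5, T: 0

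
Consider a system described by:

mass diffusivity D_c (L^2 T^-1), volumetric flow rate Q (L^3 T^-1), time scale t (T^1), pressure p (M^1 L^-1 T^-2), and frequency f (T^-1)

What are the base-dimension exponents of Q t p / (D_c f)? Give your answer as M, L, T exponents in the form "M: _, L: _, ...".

M: 1, L: 0, T: 0

Collect each base-dimension exponent across the product:
  M: −(0) + (0) + (0) + (1) − (0) = 1
  L: −(2) + (3) + (0) + (-1) − (0) = 0
  T: −(-1) + (-1) + (1) + (-2) − (-1) = 0
So the dimensions are [M].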